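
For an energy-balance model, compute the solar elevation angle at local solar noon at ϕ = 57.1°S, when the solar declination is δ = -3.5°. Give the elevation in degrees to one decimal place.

36.4°

At local noon the hour angle is zero, so the zenith angle equals |ϕ − δ| = |-57.1° − (-3.500°)| = 53.600°.
Elevation = 90° − 53.600° = 36.4°.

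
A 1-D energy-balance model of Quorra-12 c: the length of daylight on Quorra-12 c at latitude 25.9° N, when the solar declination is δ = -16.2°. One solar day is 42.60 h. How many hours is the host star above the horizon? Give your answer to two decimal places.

19.38 h

cos h₀ = −tan ϕ · tan δ = −tan(+25.9°) × tan(-16.200°) = 0.1411, so h₀ = 1.4293 rad = 81.89°.
Daylight = 2h₀/(2π) × 42.60 h = (1.4293/π) × 42.60 = 19.38 h.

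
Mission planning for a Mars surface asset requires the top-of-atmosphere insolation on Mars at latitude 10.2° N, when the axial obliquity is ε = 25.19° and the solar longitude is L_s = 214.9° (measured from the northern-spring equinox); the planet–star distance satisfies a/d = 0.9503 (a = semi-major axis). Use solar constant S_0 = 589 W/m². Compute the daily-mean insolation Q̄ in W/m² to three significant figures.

Solar declination: sin δ = sin ε · sin L_s = sin 25.19° × sin 214.9° = -0.24352, so δ = -14.094°.
cos h₀ = −tan(+10.2°) tan(-14.094°) = 0.0452, h₀ = 1.5256 rad.
Bracket: h₀ sin ϕ sin δ + cos ϕ cos δ sin h₀ = 1.5256×0.17708×-0.24352 + 0.98420×0.96990×0.99898 = -0.065788 + 0.953602 = 0.887814.
Inverse-square distance factor (a/d)² = 0.9503² = 0.903070.
Q̄ = (S_0/π) × 0.903070 × [bracket] = (589/π) × 0.903070 × 0.887814 = 150.3 W/m².

Q̄ ≈ 150 W/m²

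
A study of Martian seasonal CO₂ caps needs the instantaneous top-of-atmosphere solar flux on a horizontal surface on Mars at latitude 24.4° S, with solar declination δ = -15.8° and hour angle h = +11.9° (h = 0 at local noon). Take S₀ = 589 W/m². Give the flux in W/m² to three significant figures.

cos θ_z = sin φ sin δ + cos φ cos δ cos h = 0.112480 + 0.857444 = 0.969924.
Flux = S₀ · cos θ_z = 589 × 0.969924 = 571.3 W/m².

571 W/m²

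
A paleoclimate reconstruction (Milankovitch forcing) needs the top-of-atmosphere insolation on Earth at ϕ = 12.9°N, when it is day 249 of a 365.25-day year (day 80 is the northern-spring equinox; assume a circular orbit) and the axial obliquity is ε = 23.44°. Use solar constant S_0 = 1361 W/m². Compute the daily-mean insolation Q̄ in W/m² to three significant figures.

Q̄ ≈ 435 W/m²

Solar longitude: L_s = 360° × (249 − 80)/365.25 = 166.571°.
sin δ = sin 23.44° × sin 166.571° = 0.09238, so δ = +5.301°.
cos h₀ = −tan(+12.9°) tan(+5.301°) = -0.0212, h₀ = 1.5920 rad.
Bracket: h₀ sin ϕ sin δ + cos ϕ cos δ sin h₀ = 1.5920×0.22325×0.09238 + 0.97476×0.99572×0.99977 = 0.032833 + 0.970365 = 1.003198.
Q̄ = (S_0/π) × [bracket] = (1361/π) × 1.003198 = 434.6 W/m².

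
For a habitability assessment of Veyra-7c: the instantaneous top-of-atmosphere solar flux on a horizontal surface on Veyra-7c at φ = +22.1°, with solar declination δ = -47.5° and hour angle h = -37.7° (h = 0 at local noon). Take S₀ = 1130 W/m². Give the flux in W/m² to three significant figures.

246 W/m²

cos θ_z = sin φ sin δ + cos φ cos δ cos h = -0.277382 + 0.495269 = 0.217887.
Flux = S₀ · cos θ_z = 1130 × 0.217887 = 246.2 W/m².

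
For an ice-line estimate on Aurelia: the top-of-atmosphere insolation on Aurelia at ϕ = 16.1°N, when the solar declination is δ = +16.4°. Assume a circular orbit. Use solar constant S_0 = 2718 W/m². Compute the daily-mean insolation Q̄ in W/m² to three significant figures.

Q̄ ≈ 907 W/m²

cos h₀ = −tan(+16.1°) tan(+16.400°) = -0.0849, h₀ = 1.6558 rad.
Bracket: h₀ sin ϕ sin δ + cos ϕ cos δ sin h₀ = 1.6558×0.27731×0.28234 + 0.96078×0.95931×0.99639 = 0.129642 + 0.918359 = 1.048001.
Q̄ = (S_0/π) × [bracket] = (2718/π) × 1.048001 = 906.7 W/m².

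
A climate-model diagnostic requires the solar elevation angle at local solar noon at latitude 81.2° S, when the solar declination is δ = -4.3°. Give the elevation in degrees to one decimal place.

At local noon the hour angle is zero, so the zenith angle equals |φ − δ| = |-81.2° − (-4.300°)| = 76.900°.
Elevation = 90° − 76.900° = 13.1°.

13.1°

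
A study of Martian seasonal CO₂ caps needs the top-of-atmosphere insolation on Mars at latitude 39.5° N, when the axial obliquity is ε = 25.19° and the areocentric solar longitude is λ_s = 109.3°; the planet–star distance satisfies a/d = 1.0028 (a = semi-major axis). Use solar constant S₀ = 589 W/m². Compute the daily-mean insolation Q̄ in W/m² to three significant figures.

Q̄ ≈ 218 W/m²

sin δ = sin 25.19° × sin 109.3° = 0.40170, so δ = +23.685°.
cos H₀ = −tan(+39.5°) tan(+23.685°) = -0.3616, H₀ = 1.9408 rad.
Bracket: H₀ sin φ sin δ + cos φ cos δ sin H₀ = 1.9408×0.63608×0.40170 + 0.77162×0.91577×0.93234 = 0.495900 + 0.658816 = 1.154716.
Inverse-square distance factor (a/d)² = 1.0028² = 1.005608.
Q̄ = (S₀/π) × 1.005608 × [bracket] = (589/π) × 1.005608 × 1.154716 = 217.7 W/m².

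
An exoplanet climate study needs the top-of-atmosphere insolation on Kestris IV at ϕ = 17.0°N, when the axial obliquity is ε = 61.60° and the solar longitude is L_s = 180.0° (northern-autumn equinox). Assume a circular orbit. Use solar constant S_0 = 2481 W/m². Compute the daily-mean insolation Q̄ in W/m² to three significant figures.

Q̄ ≈ 755 W/m²

Solar declination: sin δ = sin ε · sin L_s = sin 61.60° × sin 180.0° = 0.00000, so δ = +0.000°.
cos h₀ = −tan(+17.0°) tan(+0.000°) = -0.0000, h₀ = 1.5708 rad.
Bracket: h₀ sin ϕ sin δ + cos ϕ cos δ sin h₀ = 1.5708×0.29237×0.00000 + 0.95630×1.00000×1.00000 = 0.000000 + 0.956300 = 0.956300.
Q̄ = (S_0/π) × [bracket] = (2481/π) × 0.956300 = 755.2 W/m².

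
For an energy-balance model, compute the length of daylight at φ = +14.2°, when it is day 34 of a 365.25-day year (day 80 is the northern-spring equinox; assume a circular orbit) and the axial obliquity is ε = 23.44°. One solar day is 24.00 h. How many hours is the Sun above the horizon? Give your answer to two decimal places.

Solar longitude: λ_s = 360° × (34 − 80)/365.25 = -45.339°, i.e. -45.339° + 360° = 314.661°.
sin δ = sin 23.44° × sin 314.661° = -0.28294, so δ = -16.436°.
cos H₀ = −tan φ · tan δ = −tan(+14.2°) × tan(-16.436°) = 0.0746, so H₀ = 1.4961 rad = 85.72°.
Daylight = 2H₀/(2π) × 24.00 h = (1.4961/π) × 24.00 = 11.43 h.

11.43 h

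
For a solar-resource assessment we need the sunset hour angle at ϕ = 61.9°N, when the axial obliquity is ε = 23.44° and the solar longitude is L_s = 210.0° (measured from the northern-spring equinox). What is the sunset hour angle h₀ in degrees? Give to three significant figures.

h₀ = 67.7°

Solar declination: sin δ = sin ε · sin L_s = sin 23.44° × sin 210.0° = -0.19889, so δ = -11.472°.
cos h₀ = −tan ϕ · tan δ = −tan(+61.9°) × tan(-11.472°) = 0.3801, so h₀ = 1.1809 rad = 67.66°.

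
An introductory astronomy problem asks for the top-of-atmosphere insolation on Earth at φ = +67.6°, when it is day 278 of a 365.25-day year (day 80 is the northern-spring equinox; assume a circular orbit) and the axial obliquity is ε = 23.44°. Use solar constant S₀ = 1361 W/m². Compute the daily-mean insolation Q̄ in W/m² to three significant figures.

Q̄ ≈ 104 W/m²

Solar longitude: λ_s = 360° × (278 − 80)/365.25 = 195.154°.
sin δ = sin 23.44° × sin 195.154° = -0.10399, so δ = -5.969°.
cos H₀ = −tan(+67.6°) tan(-5.969°) = 0.2537, H₀ = 1.3143 rad.
Bracket: H₀ sin φ sin δ + cos φ cos δ sin H₀ = 1.3143×0.92455×-0.10399 + 0.38107×0.99458×0.96729 = -0.126362 + 0.366607 = 0.240245.
Q̄ = (S₀/π) × [bracket] = (1361/π) × 0.240245 = 104.1 W/m².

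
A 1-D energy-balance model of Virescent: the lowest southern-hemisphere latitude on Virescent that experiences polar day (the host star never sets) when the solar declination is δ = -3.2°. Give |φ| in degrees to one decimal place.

Polar day requires cos H₀ = −tan φ tan δ ≤ −1, i.e. tan φ tan δ ≥ 1.
The boundary is |tan φ| · |tan δ| = 1, so |φ| = 90° − |δ| = 90° − 3.2° = 86.8° in the southern hemisphere.

|φ| = 86.8°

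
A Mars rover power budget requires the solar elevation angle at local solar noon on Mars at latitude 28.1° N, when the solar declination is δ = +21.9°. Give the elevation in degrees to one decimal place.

83.8°

At local noon the hour angle is zero, so the zenith angle equals |φ − δ| = |+28.1° − (+21.900°)| = 6.200°.
Elevation = 90° − 6.200° = 83.8°.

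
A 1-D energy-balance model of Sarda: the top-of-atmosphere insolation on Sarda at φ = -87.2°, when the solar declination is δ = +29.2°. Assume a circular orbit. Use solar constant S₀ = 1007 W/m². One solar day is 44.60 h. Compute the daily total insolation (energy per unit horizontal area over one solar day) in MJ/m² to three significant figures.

cos H₀ = −tan(-87.2°) tan(+29.200°) = 11.4272 ≥ 1 ⇒ polar night, H₀ = 0 and Q̄ = 0.
Daily total = Q̄ × 44.60 h × 3600 s/h = 0.00 MJ/m².

0.00 MJ/m²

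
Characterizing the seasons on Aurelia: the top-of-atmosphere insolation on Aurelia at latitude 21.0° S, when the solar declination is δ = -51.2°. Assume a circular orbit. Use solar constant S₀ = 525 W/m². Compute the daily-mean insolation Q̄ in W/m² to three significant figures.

Q̄ ≈ 182 W/m²

cos H₀ = −tan(-21.0°) tan(-51.200°) = -0.4774, H₀ = 2.0685 rad.
Bracket: H₀ sin φ sin δ + cos φ cos δ sin H₀ = 2.0685×-0.35837×-0.77934 + 0.93358×0.62660×0.87867 = 0.577716 + 0.514005 = 1.091721.
Q̄ = (S₀/π) × [bracket] = (525/π) × 1.091721 = 182.4 W/m².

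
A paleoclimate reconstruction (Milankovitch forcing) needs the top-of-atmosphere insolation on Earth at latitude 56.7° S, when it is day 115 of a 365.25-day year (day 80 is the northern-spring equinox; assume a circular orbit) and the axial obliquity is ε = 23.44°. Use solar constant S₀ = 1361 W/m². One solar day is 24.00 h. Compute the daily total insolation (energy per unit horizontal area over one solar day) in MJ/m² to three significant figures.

Solar longitude: λ_s = 360° × (115 − 80)/365.25 = 34.497°.
sin δ = sin 23.44° × sin 34.497° = 0.22529, so δ = +13.020°.
cos H₀ = −tan(-56.7°) tan(+13.020°) = 0.3520, H₀ = 1.2111 rad.
Bracket: H₀ sin φ sin δ + cos φ cos δ sin H₀ = 1.2111×-0.83581×0.22529 + 0.54902×0.97429×0.93599 = -0.228050 + 0.500665 = 0.272615.
Q̄ = (S₀/π) × [bracket] = (1361/π) × 0.272615 = 118.10 W/m².
Daily total = Q̄ × 24.00 h × 3600 s/h = 118.10 × 24.00 × 3600 / 10⁶ = 10.20 MJ/m².

10.2 MJ/m²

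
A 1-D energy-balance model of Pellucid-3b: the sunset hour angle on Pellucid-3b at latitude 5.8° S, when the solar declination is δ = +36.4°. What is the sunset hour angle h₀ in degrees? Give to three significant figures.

h₀ = 85.7°

cos h₀ = −tan ϕ · tan δ = −tan(-5.8°) × tan(+36.400°) = 0.0749, so h₀ = 1.4958 rad = 85.71°.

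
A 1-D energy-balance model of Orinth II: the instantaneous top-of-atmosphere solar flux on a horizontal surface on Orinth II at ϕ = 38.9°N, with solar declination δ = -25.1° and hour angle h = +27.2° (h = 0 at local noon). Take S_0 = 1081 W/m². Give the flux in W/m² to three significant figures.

cos θ_z = sin ϕ sin δ + cos ϕ cos δ cos h = -0.266382 + 0.626819 = 0.360437.
Flux = S_0 · cos θ_z = 1081 × 0.360437 = 389.6 W/m².

390 W/m²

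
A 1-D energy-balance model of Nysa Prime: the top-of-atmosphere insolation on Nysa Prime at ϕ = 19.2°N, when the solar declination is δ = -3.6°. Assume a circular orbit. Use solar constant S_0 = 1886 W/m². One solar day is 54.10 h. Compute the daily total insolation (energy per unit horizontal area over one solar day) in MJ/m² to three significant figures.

106 MJ/m²

cos h₀ = −tan(+19.2°) tan(-3.600°) = 0.0219, h₀ = 1.5489 rad.
Bracket: h₀ sin ϕ sin δ + cos ϕ cos δ sin h₀ = 1.5489×0.32887×-0.06279 + 0.94438×0.99803×0.99976 = -0.031984 + 0.942293 = 0.910309.
Q̄ = (S_0/π) × [bracket] = (1886/π) × 0.910309 = 546.49 W/m².
Daily total = Q̄ × 54.10 h × 3600 s/h = 546.49 × 54.10 × 3600 / 10⁶ = 106.4 MJ/m².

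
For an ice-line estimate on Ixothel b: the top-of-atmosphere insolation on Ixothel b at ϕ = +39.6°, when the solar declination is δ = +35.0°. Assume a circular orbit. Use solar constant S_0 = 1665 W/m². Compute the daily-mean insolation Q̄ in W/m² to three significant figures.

Q̄ ≈ 697 W/m²

cos h₀ = −tan(+39.6°) tan(+35.000°) = -0.5793, h₀ = 2.1886 rad.
Bracket: h₀ sin ϕ sin δ + cos ϕ cos δ sin h₀ = 2.1886×0.63742×0.57358 + 0.77051×0.81915×0.81514 = 0.800177 + 0.514486 = 1.314663.
Q̄ = (S_0/π) × [bracket] = (1665/π) × 1.314663 = 696.8 W/m².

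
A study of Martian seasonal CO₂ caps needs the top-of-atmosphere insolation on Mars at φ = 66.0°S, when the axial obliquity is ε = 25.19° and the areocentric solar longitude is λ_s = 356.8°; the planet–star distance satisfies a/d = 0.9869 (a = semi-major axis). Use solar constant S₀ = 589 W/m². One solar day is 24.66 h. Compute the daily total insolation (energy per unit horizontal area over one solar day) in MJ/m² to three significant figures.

7.15 MJ/m²

sin δ = sin 25.19° × sin 356.8° = -0.02376, so δ = -1.361°.
cos H₀ = −tan(-66.0°) tan(-1.361°) = -0.0534, H₀ = 1.6242 rad.
Bracket: H₀ sin φ sin δ + cos φ cos δ sin H₀ = 1.6242×-0.91355×-0.02376 + 0.40674×0.99972×0.99857 = 0.035255 + 0.406045 = 0.441300.
Inverse-square distance factor (a/d)² = 0.9869² = 0.973972.
Q̄ = (S₀/π) × 0.973972 × [bracket] = (589/π) × 0.973972 × 0.441300 = 80.583 W/m².
Daily total = Q̄ × 24.66 h × 3600 s/h = 80.583 × 24.66 × 3600 / 10⁶ = 7.154 MJ/m².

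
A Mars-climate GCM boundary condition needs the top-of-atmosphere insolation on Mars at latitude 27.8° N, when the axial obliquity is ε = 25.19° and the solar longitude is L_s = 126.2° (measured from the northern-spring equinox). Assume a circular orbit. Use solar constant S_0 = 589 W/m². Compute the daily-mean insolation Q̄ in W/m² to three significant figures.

Solar declination: sin δ = sin ε · sin L_s = sin 25.19° × sin 126.2° = 0.34346, so δ = +20.088°.
cos h₀ = −tan(+27.8°) tan(+20.088°) = -0.1928, h₀ = 1.7648 rad.
Bracket: h₀ sin ϕ sin δ + cos ϕ cos δ sin h₀ = 1.7648×0.46639×0.34346 + 0.88458×0.93917×0.98124 = 0.282697 + 0.815186 = 1.097883.
Q̄ = (S_0/π) × [bracket] = (589/π) × 1.097883 = 205.8 W/m².

Q̄ ≈ 206 W/m²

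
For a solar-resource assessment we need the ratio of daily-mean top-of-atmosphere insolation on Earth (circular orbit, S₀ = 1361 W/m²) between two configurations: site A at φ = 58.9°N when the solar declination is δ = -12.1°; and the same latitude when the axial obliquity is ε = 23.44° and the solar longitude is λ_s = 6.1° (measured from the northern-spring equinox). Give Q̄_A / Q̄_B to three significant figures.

Q̄_A / Q̄_B ≈ 0.445

— Configuration A (φ=+58.9°):
cos H₀ = −tan(+58.9°) tan(-12.100°) = 0.3554, H₀ = 1.2075 rad.
Bracket: H₀ sin φ sin δ + cos φ cos δ sin H₀ = 1.2075×0.85627×-0.20962 + 0.51653×0.97778×0.93472 = -0.216736 + 0.472083 = 0.255347.
Q̄ = (S₀/π) × [bracket] = (1361/π) × 0.255347 = 110.62 W/m².
— Configuration B (φ=+58.9°):
Solar declination: sin δ = sin ε · sin λ_s = sin 23.44° × sin 6.1° = 0.04227, so δ = +2.423°.
cos H₀ = −tan(+58.9°) tan(+2.423°) = -0.0701, H₀ = 1.6410 rad.
Bracket: H₀ sin φ sin δ + cos φ cos δ sin H₀ = 1.6410×0.85627×0.04227 + 0.51653×0.99911×0.99754 = 0.059395 + 0.514801 = 0.574196.
Q̄ = (S₀/π) × [bracket] = (1361/π) × 0.574196 = 248.75 W/m².
Ratio Q̄_A / Q̄_B = 110.62 / 248.75 = 0.4447.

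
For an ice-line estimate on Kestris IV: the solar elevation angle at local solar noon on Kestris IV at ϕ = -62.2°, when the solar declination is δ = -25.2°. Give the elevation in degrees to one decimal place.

53.0°

At local noon the hour angle is zero, so the zenith angle equals |ϕ − δ| = |-62.2° − (-25.200°)| = 37.000°.
Elevation = 90° − 37.000° = 53.0°.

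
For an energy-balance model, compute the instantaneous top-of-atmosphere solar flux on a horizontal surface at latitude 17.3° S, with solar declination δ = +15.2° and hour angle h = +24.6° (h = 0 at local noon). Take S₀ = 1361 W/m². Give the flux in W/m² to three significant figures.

1.03e+03 W/m²

cos θ_z = sin φ sin δ + cos φ cos δ cos h = -0.077968 + 0.837734 = 0.759766.
Flux = S₀ · cos θ_z = 1361 × 0.759766 = 1034 W/m².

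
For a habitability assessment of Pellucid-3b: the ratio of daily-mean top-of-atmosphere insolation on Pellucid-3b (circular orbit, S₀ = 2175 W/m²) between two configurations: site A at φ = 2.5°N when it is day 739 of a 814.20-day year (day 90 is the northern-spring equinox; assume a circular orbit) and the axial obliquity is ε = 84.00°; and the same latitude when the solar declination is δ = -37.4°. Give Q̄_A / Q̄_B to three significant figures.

Q̄_A / Q̄_B ≈ 0.326

— Configuration A (φ=+2.5°):
Solar longitude: λ_s = 360° × (739 − 90)/814.20 = 286.957°.
sin δ = sin 84.00° × sin 286.957° = -0.95129, so δ = -72.043°.
cos H₀ = −tan(+2.5°) tan(-72.043°) = 0.1347, H₀ = 1.4357 rad.
Bracket: H₀ sin φ sin δ + cos φ cos δ sin H₀ = 1.4357×0.04362×-0.95129 + 0.99905×0.30831×0.99088 = -0.059575 + 0.305208 = 0.245633.
Q̄ = (S₀/π) × [bracket] = (2175/π) × 0.245633 = 170.06 W/m².
— Configuration B (φ=+2.5°):
cos H₀ = −tan(+2.5°) tan(-37.400°) = 0.0334, H₀ = 1.5374 rad.
Bracket: H₀ sin φ sin δ + cos φ cos δ sin H₀ = 1.5374×0.04362×-0.60738 + 0.99905×0.79441×0.99944 = -0.040732 + 0.793211 = 0.752479.
Q̄ = (S₀/π) × [bracket] = (2175/π) × 0.752479 = 520.96 W/m².
Ratio Q̄_A / Q̄_B = 170.06 / 520.96 = 0.3264.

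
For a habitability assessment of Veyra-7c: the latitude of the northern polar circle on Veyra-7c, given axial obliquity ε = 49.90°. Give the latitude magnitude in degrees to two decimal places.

40.10°

The polar circle is the lowest latitude that experiences at least one full rotation of continuous daylight at the northern-summer solstice; it lies at |φ| = 90° − ε = 90° − 49.90° = 40.10°.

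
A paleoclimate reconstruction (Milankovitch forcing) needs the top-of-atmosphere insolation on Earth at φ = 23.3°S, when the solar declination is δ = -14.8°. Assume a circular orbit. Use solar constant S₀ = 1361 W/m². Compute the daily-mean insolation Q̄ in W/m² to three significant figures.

cos H₀ = −tan(-23.3°) tan(-14.800°) = -0.1138, H₀ = 1.6848 rad.
Bracket: H₀ sin φ sin δ + cos φ cos δ sin H₀ = 1.6848×-0.39555×-0.25545 + 0.91845×0.96682×0.99351 = 0.170238 + 0.882213 = 1.052451.
Q̄ = (S₀/π) × [bracket] = (1361/π) × 1.052451 = 455.9 W/m².

Q̄ ≈ 456 W/m²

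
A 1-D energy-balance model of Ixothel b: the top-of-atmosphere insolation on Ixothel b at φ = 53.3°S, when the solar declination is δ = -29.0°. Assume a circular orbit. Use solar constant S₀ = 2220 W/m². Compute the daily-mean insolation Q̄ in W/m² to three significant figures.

Q̄ ≈ 909 W/m²

cos H₀ = −tan(-53.3°) tan(-29.000°) = -0.7437, H₀ = 2.4093 rad.
Bracket: H₀ sin φ sin δ + cos φ cos δ sin H₀ = 2.4093×-0.80178×-0.48481 + 0.59763×0.87462×0.66856 = 0.936521 + 0.349456 = 1.285977.
Q̄ = (S₀/π) × [bracket] = (2220/π) × 1.285977 = 908.7 W/m².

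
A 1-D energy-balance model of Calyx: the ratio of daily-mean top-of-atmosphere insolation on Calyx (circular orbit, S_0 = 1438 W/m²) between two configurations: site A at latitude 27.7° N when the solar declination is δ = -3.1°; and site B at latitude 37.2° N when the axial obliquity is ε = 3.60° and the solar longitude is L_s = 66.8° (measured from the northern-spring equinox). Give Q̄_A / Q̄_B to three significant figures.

Q̄_A / Q̄_B ≈ 0.993

— Configuration A (ϕ=+27.7°):
cos h₀ = −tan(+27.7°) tan(-3.100°) = 0.0284, h₀ = 1.5424 rad.
Bracket: h₀ sin ϕ sin δ + cos ϕ cos δ sin h₀ = 1.5424×0.46484×-0.05408 + 0.88539×0.99854×0.99960 = -0.038774 + 0.883744 = 0.844970.
Q̄ = (S_0/π) × [bracket] = (1438/π) × 0.844970 = 386.77 W/m².
— Configuration B (ϕ=+37.2°):
Solar declination: sin δ = sin ε · sin L_s = sin 3.60° × sin 66.8° = 0.05771, so δ = +3.309°.
cos h₀ = −tan(+37.2°) tan(+3.309°) = -0.0439, h₀ = 1.6147 rad.
Bracket: h₀ sin ϕ sin δ + cos ϕ cos δ sin h₀ = 1.6147×0.60460×0.05771 + 0.79653×0.99833×0.99904 = 0.056339 + 0.794436 = 0.850775.
Q̄ = (S_0/π) × [bracket] = (1438/π) × 0.850775 = 389.42 W/m².
Ratio Q̄_A / Q̄_B = 386.77 / 389.42 = 0.9932.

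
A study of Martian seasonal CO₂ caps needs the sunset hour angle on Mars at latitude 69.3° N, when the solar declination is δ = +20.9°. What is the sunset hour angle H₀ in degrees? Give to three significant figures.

H₀ = 180°

Sunrise equation: cos H₀ = −tan φ · tan δ = -1.0106 ≤ −1, so the Sun never sets (polar day) and H₀ = π.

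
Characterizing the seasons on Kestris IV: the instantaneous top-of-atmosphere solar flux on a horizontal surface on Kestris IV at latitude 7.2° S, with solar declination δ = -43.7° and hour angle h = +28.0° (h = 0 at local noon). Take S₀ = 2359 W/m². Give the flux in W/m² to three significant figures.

1.70e+03 W/m²

cos θ_z = sin φ sin δ + cos φ cos δ cos h = 0.086591 + 0.633309 = 0.719900.
Flux = S₀ · cos θ_z = 2359 × 0.719900 = 1698 W/m².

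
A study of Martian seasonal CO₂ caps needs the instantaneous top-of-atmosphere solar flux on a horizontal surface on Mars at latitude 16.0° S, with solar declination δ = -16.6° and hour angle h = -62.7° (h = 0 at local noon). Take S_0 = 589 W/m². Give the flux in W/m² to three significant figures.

295 W/m²

cos θ_z = sin ϕ sin δ + cos ϕ cos δ cos h = 0.078746 + 0.422507 = 0.501253.
Flux = S_0 · cos θ_z = 589 × 0.501253 = 295.2 W/m².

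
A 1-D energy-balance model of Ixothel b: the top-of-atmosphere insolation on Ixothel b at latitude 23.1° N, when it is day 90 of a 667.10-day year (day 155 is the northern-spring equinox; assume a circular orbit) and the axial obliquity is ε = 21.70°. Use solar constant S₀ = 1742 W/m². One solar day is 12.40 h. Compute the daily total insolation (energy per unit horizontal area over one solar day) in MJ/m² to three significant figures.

19.1 MJ/m²

Solar longitude: λ_s = 360° × (90 − 155)/667.10 = -35.077°, i.e. -35.077° + 360° = 324.923°.
sin δ = sin 21.70° × sin 324.923° = -0.21249, so δ = -12.268°.
cos H₀ = −tan(+23.1°) tan(-12.268°) = 0.0928, H₀ = 1.4779 rad.
Bracket: H₀ sin φ sin δ + cos φ cos δ sin H₀ = 1.4779×0.39234×-0.21249 + 0.91982×0.97716×0.99569 = -0.123210 + 0.894937 = 0.771727.
Q̄ = (S₀/π) × [bracket] = (1742/π) × 0.771727 = 427.92 W/m².
Daily total = Q̄ × 12.40 h × 3600 s/h = 427.92 × 12.40 × 3600 / 10⁶ = 19.10 MJ/m².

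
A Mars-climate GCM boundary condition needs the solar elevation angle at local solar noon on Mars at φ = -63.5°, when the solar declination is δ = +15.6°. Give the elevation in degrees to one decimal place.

At local noon the hour angle is zero, so the zenith angle equals |φ − δ| = |-63.5° − (+15.600°)| = 79.100°.
Elevation = 90° − 79.100° = 10.9°.

10.9°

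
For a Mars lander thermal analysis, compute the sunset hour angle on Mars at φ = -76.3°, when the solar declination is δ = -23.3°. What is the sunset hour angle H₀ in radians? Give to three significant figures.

Sunrise equation: cos H₀ = −tan φ · tan δ = -1.7667 ≤ −1, so the Sun never sets (polar day) and H₀ = π.

H₀ = 3.14 rad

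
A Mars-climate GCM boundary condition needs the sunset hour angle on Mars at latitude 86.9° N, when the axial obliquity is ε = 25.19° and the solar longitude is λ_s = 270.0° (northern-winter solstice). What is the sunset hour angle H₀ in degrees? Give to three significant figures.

H₀ = 0.00°

Solar declination: sin δ = sin ε · sin λ_s = sin 25.19° × sin 270.0° = -0.42562, so δ = -25.190°.
cos H₀ = −tan φ · tan δ = 8.6848 ≥ 1, so the Sun never rises (polar night) and H₀ = 0.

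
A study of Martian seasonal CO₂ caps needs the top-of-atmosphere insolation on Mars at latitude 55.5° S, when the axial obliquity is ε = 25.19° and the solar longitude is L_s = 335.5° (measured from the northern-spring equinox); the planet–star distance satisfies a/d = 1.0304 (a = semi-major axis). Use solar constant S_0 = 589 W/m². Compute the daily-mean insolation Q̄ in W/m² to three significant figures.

Q̄ ≈ 160 W/m²

Solar declination: sin δ = sin ε · sin L_s = sin 25.19° × sin 335.5° = -0.17650, so δ = -10.166°.
cos h₀ = −tan(-55.5°) tan(-10.166°) = -0.2609, h₀ = 1.8348 rad.
Bracket: h₀ sin ϕ sin δ + cos ϕ cos δ sin h₀ = 1.8348×-0.82413×-0.17650 + 0.56641×0.98430×0.96536 = 0.266888 + 0.538205 = 0.805093.
Inverse-square distance factor (a/d)² = 1.0304² = 1.061724.
Q̄ = (S_0/π) × 1.061724 × [bracket] = (589/π) × 1.061724 × 0.805093 = 160.3 W/m².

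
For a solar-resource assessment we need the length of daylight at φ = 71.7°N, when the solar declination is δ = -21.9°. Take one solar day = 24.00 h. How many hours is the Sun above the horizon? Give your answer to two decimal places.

cos H₀ = −tan φ · tan δ = 1.2155 ≥ 1, so the Sun never rises (polar night) and H₀ = 0.
Daylight = 2H₀/(2π) × 24.00 h = (0.0000/π) × 24.00 = 0.00 h.

0.00 h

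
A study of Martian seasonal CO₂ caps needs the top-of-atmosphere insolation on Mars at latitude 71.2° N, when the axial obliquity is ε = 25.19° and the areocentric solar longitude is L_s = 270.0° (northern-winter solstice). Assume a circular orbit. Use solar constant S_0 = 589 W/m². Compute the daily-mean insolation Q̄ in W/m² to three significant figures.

Q̄ ≈ 0.00 W/m²

sin δ = sin 25.19° × sin 270.0° = -0.42562, so δ = -25.190°.
cos h₀ = −tan(+71.2°) tan(-25.190°) = 1.3816 ≥ 1 ⇒ polar night, h₀ = 0 and Q̄ = 0.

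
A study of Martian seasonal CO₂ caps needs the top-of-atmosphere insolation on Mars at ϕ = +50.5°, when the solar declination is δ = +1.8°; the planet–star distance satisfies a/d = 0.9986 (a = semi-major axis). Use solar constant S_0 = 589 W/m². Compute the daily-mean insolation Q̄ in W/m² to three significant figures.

Q̄ ≈ 126 W/m²

cos h₀ = −tan(+50.5°) tan(+1.800°) = -0.0381, h₀ = 1.6089 rad.
Bracket: h₀ sin ϕ sin δ + cos ϕ cos δ sin h₀ = 1.6089×0.77162×0.03141 + 0.63608×0.99951×0.99927 = 0.038994 + 0.635304 = 0.674298.
Inverse-square distance factor (a/d)² = 0.9986² = 0.997202.
Q̄ = (S_0/π) × 0.997202 × [bracket] = (589/π) × 0.997202 × 0.674298 = 126.1 W/m².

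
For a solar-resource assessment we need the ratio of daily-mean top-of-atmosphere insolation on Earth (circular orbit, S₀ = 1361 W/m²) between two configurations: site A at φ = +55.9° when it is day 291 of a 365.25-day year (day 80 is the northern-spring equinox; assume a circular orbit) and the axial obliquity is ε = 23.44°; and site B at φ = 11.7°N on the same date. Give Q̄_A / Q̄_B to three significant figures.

— Configuration A (φ=+55.9°):
Solar longitude: λ_s = 360° × (291 − 80)/365.25 = 207.967°.
sin δ = sin 23.44° × sin 207.967° = -0.18655, so δ = -10.751°.
cos H₀ = −tan(+55.9°) tan(-10.751°) = 0.2805, H₀ = 1.2865 rad.
Bracket: H₀ sin φ sin δ + cos φ cos δ sin H₀ = 1.2865×0.82806×-0.18655 + 0.56064×0.98245×0.95987 = -0.198732 + 0.528697 = 0.329965.
Q̄ = (S₀/π) × [bracket] = (1361/π) × 0.329965 = 142.95 W/m².
— Configuration B (φ=+11.7°):
cos H₀ = −tan(+11.7°) tan(-10.751°) = 0.0393, H₀ = 1.5315 rad.
Bracket: H₀ sin φ sin δ + cos φ cos δ sin H₀ = 1.5315×0.20279×-0.18655 + 0.97922×0.98245×0.99923 = -0.057937 + 0.961294 = 0.903357.
Q̄ = (S₀/π) × [bracket] = (1361/π) × 0.903357 = 391.35 W/m².
Ratio Q̄_A / Q̄_B = 142.95 / 391.35 = 0.3653.

Q̄_A / Q̄_B ≈ 0.365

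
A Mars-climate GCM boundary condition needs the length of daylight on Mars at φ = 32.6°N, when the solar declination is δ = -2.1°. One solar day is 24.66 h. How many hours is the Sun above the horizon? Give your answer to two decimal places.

cos H₀ = −tan φ · tan δ = −tan(+32.6°) × tan(-2.100°) = 0.0235, so H₀ = 1.5473 rad = 88.66°.
Daylight = 2H₀/(2π) × 24.66 h = (1.5473/π) × 24.66 = 12.15 h.

12.15 h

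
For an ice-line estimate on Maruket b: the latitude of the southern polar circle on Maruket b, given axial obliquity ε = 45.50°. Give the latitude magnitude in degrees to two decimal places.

44.50°

The polar circle is the lowest latitude that experiences at least one full rotation of continuous darkness at the northern-summer solstice; it lies at |φ| = 90° − ε = 90° − 45.50° = 44.50°.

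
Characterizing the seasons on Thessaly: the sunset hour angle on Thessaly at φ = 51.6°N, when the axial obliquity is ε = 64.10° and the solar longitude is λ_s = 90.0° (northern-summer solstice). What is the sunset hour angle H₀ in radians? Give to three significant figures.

Solar declination: sin δ = sin ε · sin λ_s = sin 64.10° × sin 90.0° = 0.89956, so δ = +64.100°.
Sunrise equation: cos H₀ = −tan φ · tan δ = -2.5983 ≤ −1, so the host star never sets (polar day) and H₀ = π.

H₀ = 3.14 rad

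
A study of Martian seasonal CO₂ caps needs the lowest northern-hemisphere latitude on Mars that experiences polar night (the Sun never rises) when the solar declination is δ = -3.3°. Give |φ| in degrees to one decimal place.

|φ| = 86.7°

Polar night requires cos H₀ = −tan φ tan δ ≥ 1, i.e. tan φ tan δ ≤ −1.
The boundary is |tan φ| · |tan δ| = 1, so |φ| = 90° − |δ| = 90° − 3.3° = 86.7° in the northern hemisphere.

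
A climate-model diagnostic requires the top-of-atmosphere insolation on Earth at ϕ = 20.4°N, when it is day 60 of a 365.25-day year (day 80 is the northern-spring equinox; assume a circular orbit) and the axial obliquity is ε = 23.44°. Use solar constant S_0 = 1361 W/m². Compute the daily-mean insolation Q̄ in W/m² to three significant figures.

Q̄ ≈ 371 W/m²

Solar longitude: L_s = 360° × (60 − 80)/365.25 = -19.713°, i.e. -19.713° + 360° = 340.287°.
sin δ = sin 23.44° × sin 340.287° = -0.13417, so δ = -7.711°.
cos h₀ = −tan(+20.4°) tan(-7.711°) = 0.0504, h₀ = 1.5204 rad.
Bracket: h₀ sin ϕ sin δ + cos ϕ cos δ sin h₀ = 1.5204×0.34857×-0.13417 + 0.93728×0.99096×0.99873 = -0.071106 + 0.927627 = 0.856521.
Q̄ = (S_0/π) × [bracket] = (1361/π) × 0.856521 = 371.1 W/m².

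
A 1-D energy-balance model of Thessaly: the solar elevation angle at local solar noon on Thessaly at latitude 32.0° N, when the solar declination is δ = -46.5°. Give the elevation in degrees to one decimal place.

11.5°

At local noon the hour angle is zero, so the zenith angle equals |ϕ − δ| = |+32.0° − (-46.500°)| = 78.500°.
Elevation = 90° − 78.500° = 11.5°.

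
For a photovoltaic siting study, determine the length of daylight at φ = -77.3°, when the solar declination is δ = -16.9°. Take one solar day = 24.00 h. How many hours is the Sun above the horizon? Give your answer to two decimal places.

Sunrise equation: cos H₀ = −tan φ · tan δ = -1.3482 ≤ −1, so the Sun never sets (polar day) and H₀ = π.
Daylight = 2H₀/(2π) × 24.00 h = (3.1416/π) × 24.00 = 24.00 h.

24.00 h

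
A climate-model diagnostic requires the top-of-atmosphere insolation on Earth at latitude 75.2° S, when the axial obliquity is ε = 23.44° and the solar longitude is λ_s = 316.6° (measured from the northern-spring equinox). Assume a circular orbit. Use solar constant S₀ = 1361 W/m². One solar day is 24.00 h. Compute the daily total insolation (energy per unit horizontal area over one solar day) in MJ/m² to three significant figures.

31.1 MJ/m²

Solar declination: sin δ = sin ε · sin λ_s = sin 23.44° × sin 316.6° = -0.27332, so δ = -15.862°.
cos H₀ = −tan(-75.2°) tan(-15.862°) = -1.0754 ≤ −1 ⇒ polar day, H₀ = π.
Bracket: H₀ sin φ sin δ + cos φ cos δ sin H₀ = 3.1416×-0.96682×-0.27332 + 0.25545×0.96192×0.00000 = 0.830172 + 0.000000 = 0.830172.
Q̄ = (S₀/π) × [bracket] = (1361/π) × 0.830172 = 359.65 W/m².
Daily total = Q̄ × 24.00 h × 3600 s/h = 359.65 × 24.00 × 3600 / 10⁶ = 31.07 MJ/m².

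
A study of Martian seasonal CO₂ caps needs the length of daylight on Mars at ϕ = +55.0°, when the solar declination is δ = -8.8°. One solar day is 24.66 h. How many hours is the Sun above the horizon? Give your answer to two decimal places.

cos h₀ = −tan ϕ · tan δ = −tan(+55.0°) × tan(-8.800°) = 0.2211, so h₀ = 1.3479 rad = 77.23°.
Daylight = 2h₀/(2π) × 24.66 h = (1.3479/π) × 24.66 = 10.58 h.

10.58 h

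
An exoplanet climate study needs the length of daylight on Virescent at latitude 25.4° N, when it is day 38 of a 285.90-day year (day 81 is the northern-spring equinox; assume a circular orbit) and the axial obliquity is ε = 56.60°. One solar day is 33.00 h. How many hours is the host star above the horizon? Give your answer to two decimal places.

Solar longitude: λ_s = 360° × (38 − 81)/285.90 = -54.145°, i.e. -54.145° + 360° = 305.855°.
sin δ = sin 56.60° × sin 305.855° = -0.67664, so δ = -42.582°.
cos H₀ = −tan φ · tan δ = −tan(+25.4°) × tan(-42.582°) = 0.4364, so H₀ = 1.1193 rad = 64.13°.
Daylight = 2H₀/(2π) × 33.00 h = (1.1193/π) × 33.00 = 11.76 h.

11.76 h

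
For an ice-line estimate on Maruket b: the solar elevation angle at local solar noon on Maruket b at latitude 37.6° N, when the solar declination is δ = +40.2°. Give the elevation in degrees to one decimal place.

At local noon the hour angle is zero, so the zenith angle equals |ϕ − δ| = |+37.6° − (+40.200°)| = 2.600°.
Elevation = 90° − 2.600° = 87.4°.

87.4°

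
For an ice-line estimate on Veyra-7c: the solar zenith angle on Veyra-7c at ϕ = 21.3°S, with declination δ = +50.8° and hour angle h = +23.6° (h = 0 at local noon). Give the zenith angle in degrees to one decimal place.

θ_z = 75.0°

cos θ_z = sin ϕ sin δ + cos ϕ cos δ cos h = -0.281500 + 0.539606 = 0.258106.
θ_z = arccos(0.258106) = 75.0°.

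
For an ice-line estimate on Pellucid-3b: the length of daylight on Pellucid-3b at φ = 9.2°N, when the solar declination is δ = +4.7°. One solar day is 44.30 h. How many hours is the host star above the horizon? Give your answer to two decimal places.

22.34 h

cos H₀ = −tan φ · tan δ = −tan(+9.2°) × tan(+4.700°) = -0.0133, so H₀ = 1.5841 rad = 90.76°.
Daylight = 2H₀/(2π) × 44.30 h = (1.5841/π) × 44.30 = 22.34 h.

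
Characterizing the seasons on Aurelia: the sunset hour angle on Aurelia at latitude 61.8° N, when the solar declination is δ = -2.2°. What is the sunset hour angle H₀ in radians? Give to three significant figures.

H₀ = 1.50 rad

cos H₀ = −tan φ · tan δ = −tan(+61.8°) × tan(-2.200°) = 0.0716, so H₀ = 1.4991 rad = 85.89°.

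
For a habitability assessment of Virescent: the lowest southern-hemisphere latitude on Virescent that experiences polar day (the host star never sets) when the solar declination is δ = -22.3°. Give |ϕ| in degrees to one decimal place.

Polar day requires cos h₀ = −tan ϕ tan δ ≤ −1, i.e. tan ϕ tan δ ≥ 1.
The boundary is |tan ϕ| · |tan δ| = 1, so |ϕ| = 90° − |δ| = 90° − 22.3° = 67.7° in the southern hemisphere.

|ϕ| = 67.7°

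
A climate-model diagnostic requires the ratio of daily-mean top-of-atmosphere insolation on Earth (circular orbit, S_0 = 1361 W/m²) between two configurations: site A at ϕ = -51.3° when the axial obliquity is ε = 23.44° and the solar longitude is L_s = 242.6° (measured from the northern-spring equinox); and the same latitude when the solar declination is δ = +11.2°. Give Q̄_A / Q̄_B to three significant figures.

Q̄_A / Q̄_B ≈ 2.75

— Configuration A (ϕ=-51.3°):
Solar declination: sin δ = sin ε · sin L_s = sin 23.44° × sin 242.6° = -0.35316, so δ = -20.681°.
cos h₀ = −tan(-51.3°) tan(-20.681°) = -0.4712, h₀ = 2.0614 rad.
Bracket: h₀ sin ϕ sin δ + cos ϕ cos δ sin h₀ = 2.0614×-0.78043×-0.35316 + 0.62524×0.93556×0.88204 = 0.568156 + 0.515949 = 1.084105.
Q̄ = (S_0/π) × [bracket] = (1361/π) × 1.084105 = 469.66 W/m².
— Configuration B (ϕ=-51.3°):
cos h₀ = −tan(-51.3°) tan(+11.200°) = 0.2472, h₀ = 1.3211 rad.
Bracket: h₀ sin ϕ sin δ + cos ϕ cos δ sin h₀ = 1.3211×-0.78043×0.19423 + 0.62524×0.98096×0.96898 = -0.200256 + 0.594310 = 0.394054.
Q̄ = (S_0/π) × [bracket] = (1361/π) × 0.394054 = 170.71 W/m².
Ratio Q̄_A / Q̄_B = 469.66 / 170.71 = 2.751.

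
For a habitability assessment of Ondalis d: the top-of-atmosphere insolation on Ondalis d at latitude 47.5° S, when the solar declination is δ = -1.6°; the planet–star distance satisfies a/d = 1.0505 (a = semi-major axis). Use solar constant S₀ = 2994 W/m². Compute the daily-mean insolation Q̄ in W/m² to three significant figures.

cos H₀ = −tan(-47.5°) tan(-1.600°) = -0.0305, H₀ = 1.6013 rad.
Bracket: H₀ sin φ sin δ + cos φ cos δ sin H₀ = 1.6013×-0.73728×-0.02792 + 0.67559×0.99961×0.99954 = 0.032963 + 0.675016 = 0.707979.
Inverse-square distance factor (a/d)² = 1.0505² = 1.103550.
Q̄ = (S₀/π) × 1.103550 × [bracket] = (2994/π) × 1.103550 × 0.707979 = 744.6 W/m².

Q̄ ≈ 745 W/m²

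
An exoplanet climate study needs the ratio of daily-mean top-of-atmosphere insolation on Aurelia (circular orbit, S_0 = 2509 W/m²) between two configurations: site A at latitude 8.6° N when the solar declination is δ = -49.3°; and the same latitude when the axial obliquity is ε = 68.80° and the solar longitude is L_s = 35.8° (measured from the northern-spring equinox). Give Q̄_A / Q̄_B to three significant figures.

— Configuration A (ϕ=+8.6°):
cos h₀ = −tan(+8.6°) tan(-49.300°) = 0.1758, h₀ = 1.3940 rad.
Bracket: h₀ sin ϕ sin δ + cos ϕ cos δ sin h₀ = 1.3940×0.14954×-0.75813 + 0.98876×0.65210×0.98442 = -0.158039 + 0.634725 = 0.476686.
Q̄ = (S_0/π) × [bracket] = (2509/π) × 0.476686 = 380.70 W/m².
— Configuration B (ϕ=+8.6°):
Solar declination: sin δ = sin ε · sin L_s = sin 68.80° × sin 35.8° = 0.54537, so δ = +33.050°.
cos h₀ = −tan(+8.6°) tan(+33.050°) = -0.0984, h₀ = 1.6694 rad.
Bracket: h₀ sin ϕ sin δ + cos ϕ cos δ sin h₀ = 1.6694×0.14954×0.54537 + 0.98876×0.83820×0.99515 = 0.136147 + 0.824759 = 0.960906.
Q̄ = (S_0/π) × [bracket] = (2509/π) × 0.960906 = 767.42 W/m².
Ratio Q̄_A / Q̄_B = 380.70 / 767.42 = 0.4961.

Q̄_A / Q̄_B ≈ 0.496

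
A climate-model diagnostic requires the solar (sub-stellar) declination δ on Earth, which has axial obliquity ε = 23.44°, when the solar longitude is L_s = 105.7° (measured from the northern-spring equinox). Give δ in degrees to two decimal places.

sin δ = sin ε · sin L_s = sin 23.44° × sin 105.7° = 0.382948.
δ = arcsin(0.382948) = +22.52°.

δ = +22.52°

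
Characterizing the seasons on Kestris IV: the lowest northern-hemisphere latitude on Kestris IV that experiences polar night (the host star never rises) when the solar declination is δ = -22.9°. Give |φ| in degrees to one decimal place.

Polar night requires cos H₀ = −tan φ tan δ ≥ 1, i.e. tan φ tan δ ≤ −1.
The boundary is |tan φ| · |tan δ| = 1, so |φ| = 90° − |δ| = 90° − 22.9° = 67.1° in the northern hemisphere.

|φ| = 67.1°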